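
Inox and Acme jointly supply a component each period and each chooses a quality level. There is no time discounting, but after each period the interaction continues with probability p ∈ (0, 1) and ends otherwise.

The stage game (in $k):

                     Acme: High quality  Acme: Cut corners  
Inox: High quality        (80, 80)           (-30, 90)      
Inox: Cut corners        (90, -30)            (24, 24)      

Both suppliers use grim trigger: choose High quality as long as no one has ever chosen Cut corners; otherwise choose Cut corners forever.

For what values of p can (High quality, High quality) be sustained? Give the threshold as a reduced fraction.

5/33

With no time discounting, the continuation probability p plays the role of the discount factor.
Grim-trigger IC: 80/(1−p) ≥ 90 + 24p/(1−p) ⇒ p ≥ (90−80)/(90−24) = 5/33.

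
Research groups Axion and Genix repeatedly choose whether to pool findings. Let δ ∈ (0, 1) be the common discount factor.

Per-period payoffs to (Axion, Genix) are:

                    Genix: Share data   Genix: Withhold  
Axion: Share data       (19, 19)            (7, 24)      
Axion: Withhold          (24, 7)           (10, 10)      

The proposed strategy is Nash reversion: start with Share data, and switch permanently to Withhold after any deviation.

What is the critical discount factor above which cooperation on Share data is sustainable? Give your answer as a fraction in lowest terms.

Under grim trigger the critical discount factor is (T−C)/(T−P) with T = 24, C = 19, P = 10.
δ* = (24−19)/(24−10) = 5/14.

5/14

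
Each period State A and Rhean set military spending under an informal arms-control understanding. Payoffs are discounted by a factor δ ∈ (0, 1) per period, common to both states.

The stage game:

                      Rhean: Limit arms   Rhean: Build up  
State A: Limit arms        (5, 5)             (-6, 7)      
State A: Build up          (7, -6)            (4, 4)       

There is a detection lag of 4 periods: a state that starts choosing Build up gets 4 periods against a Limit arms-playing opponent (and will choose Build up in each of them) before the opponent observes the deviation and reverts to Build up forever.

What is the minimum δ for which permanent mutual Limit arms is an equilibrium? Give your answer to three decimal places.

Deviating for the 4 undetected periods gains 7−5 = 2 per period over cooperation, then loses 5−4 = 1 per period forever once punishment starts.
Gain: 2(1 + δ + … + δ^3); loss: 1·δ^4/(1−δ).
No profitable deviation ⇔ 2(1−δ^4) ≤ 1·δ^4, i.e. δ^4 ≥ 2/(2+1) = 2/3.
Hence δ ≥ (2/3)^(1/4) ≈ 0.904.

0.904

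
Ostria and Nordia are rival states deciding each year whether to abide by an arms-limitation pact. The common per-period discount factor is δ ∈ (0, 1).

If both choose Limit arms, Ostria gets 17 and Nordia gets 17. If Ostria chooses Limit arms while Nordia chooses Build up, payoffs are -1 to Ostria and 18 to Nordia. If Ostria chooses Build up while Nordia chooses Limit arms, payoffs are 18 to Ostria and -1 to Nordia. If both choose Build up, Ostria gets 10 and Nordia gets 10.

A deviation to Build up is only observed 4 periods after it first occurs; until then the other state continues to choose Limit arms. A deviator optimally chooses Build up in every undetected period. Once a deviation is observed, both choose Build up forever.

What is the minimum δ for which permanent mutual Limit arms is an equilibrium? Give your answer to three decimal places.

0.595

Deviating for the 4 undetected periods gains 18−17 = 1 per period over cooperation, then loses 17−10 = 7 per period forever once punishment starts.
Gain: 1(1 + δ + … + δ^3); loss: 7·δ^4/(1−δ).
No profitable deviation ⇔ 1(1−δ^4) ≤ 7·δ^4, i.e. δ^4 ≥ 1/(1+7) = 1/8.
Hence δ ≥ (1/8)^(1/4) ≈ 0.595.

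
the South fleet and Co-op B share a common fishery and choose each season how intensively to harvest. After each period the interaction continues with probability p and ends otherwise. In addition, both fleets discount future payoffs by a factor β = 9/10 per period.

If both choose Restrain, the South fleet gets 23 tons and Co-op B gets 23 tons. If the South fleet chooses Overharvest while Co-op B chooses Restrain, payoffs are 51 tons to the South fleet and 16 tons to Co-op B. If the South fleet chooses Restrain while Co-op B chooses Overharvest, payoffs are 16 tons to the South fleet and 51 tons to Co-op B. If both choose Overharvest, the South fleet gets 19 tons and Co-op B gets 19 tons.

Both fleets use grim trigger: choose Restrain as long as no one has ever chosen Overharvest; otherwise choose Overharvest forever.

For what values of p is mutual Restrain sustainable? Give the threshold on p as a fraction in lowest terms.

35/36

Expected continuation weight on next period's payoff is β·p = 9/10·p, which plays the role of the discount factor.
Cooperation requires 9/10·p ≥ (51−23)/(51−19) = 7/8, hence p ≥ 35/36.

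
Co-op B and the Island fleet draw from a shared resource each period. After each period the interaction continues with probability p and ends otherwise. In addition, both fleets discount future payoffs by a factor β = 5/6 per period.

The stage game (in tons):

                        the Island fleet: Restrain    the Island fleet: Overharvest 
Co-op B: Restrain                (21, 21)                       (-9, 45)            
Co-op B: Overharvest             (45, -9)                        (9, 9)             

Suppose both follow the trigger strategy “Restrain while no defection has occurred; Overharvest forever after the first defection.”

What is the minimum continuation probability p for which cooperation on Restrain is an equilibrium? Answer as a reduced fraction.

Expected continuation weight on next period's payoff is β·p = 5/6·p, which plays the role of the discount factor.
Cooperation requires 5/6·p ≥ (45−21)/(45−9) = 2/3, hence p ≥ 4/5.

4/5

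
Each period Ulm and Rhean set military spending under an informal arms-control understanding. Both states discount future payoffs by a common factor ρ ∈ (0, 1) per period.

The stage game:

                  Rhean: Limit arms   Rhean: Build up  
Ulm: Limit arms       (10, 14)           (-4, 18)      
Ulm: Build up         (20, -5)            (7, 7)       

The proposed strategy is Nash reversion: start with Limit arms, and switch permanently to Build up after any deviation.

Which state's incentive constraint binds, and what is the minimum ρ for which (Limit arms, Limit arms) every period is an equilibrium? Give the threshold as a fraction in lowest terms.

Ulm; ρ ≥ 10/13

Ulm: cooperation gives 10 each period; deviation gives 20 once then 7 forever.
  10/(1−ρ) ≥ 20 + 7ρ/(1−ρ) ⇒ ρ ≥ 10/13.
Rhean: cooperation gives 14 each period; deviation gives 18 once then 7 forever.
  ρ ≥ 4/11.
Both must hold, so the binding constraint is Ulm's: ρ ≥ 10/13.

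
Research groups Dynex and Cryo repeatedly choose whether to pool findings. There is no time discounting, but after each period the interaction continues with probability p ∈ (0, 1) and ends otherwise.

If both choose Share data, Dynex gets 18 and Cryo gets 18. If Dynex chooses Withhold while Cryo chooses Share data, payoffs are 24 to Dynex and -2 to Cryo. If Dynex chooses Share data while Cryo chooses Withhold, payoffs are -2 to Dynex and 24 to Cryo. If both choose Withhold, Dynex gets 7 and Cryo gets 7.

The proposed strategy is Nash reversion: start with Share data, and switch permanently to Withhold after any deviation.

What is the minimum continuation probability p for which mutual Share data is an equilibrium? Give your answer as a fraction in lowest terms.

6/17

Expected cooperation value is 18 + p·18 + p²·18 + … = 18/(1−p); deviation gives 24 + p·7/(1−p).
18 ≥ 24(1−p) + 7p ⇒ 17p ≥ 6 ⇒ p ≥ 6/17.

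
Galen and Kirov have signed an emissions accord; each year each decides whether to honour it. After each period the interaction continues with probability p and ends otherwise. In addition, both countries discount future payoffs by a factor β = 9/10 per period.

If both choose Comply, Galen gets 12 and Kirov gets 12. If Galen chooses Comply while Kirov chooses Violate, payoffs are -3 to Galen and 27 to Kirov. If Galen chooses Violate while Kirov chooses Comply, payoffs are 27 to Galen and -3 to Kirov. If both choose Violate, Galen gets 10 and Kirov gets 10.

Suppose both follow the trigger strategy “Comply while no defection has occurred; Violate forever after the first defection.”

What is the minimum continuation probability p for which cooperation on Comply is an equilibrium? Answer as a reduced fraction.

50/51

Expected continuation weight on next period's payoff is β·p = 9/10·p, which plays the role of the discount factor.
Cooperation requires 9/10·p ≥ (27−12)/(27−10) = 15/17, hence p ≥ 50/51.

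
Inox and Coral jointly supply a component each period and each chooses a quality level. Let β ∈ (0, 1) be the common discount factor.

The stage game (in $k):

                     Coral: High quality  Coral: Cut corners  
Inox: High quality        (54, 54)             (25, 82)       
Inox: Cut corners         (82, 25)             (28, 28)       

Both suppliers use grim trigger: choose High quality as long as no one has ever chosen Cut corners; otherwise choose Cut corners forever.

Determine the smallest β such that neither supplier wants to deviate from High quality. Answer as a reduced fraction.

54/(1−β) ≥ 82 + 28β/(1−β)
54 ≥ 82 − 54β
β ≥ 28/54 = 14/27.

14/27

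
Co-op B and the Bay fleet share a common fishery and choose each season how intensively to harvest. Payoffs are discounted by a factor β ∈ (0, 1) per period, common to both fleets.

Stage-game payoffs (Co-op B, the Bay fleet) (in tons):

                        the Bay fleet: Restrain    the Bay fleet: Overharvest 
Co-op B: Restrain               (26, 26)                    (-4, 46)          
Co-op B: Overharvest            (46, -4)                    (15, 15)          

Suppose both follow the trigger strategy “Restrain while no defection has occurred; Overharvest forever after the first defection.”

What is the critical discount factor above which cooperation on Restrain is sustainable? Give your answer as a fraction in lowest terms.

20/31

Cooperation forever yields 26 each period: 26/(1−β).
Deviating yields 46 once, then 15 forever: 46 + 15β/(1−β).
No profitable deviation requires 26/(1−β) ≥ 46 + 15β/(1−β).
Multiplying by (1−β): 26 ≥ 46(1−β) + 15β = 46 − 31β.
So 31β ≥ 20, i.e. β ≥ 20/31.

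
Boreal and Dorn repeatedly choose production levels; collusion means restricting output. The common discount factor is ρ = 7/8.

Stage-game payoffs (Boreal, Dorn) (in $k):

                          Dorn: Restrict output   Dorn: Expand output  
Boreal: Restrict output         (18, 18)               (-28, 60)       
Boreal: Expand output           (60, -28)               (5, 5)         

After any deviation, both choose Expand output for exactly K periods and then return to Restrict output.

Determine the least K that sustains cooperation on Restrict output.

Need Σ_{k=1}^{K} ρ^k ≥ (60−18)/(18−5) = 3.2308 at ρ = 7/8.
At K = 4 the sum is 2.8967 < 3.2308; at K = 5 it is 3.4096 ≥ 3.2308.
So the minimum punishment length is K = 5.

5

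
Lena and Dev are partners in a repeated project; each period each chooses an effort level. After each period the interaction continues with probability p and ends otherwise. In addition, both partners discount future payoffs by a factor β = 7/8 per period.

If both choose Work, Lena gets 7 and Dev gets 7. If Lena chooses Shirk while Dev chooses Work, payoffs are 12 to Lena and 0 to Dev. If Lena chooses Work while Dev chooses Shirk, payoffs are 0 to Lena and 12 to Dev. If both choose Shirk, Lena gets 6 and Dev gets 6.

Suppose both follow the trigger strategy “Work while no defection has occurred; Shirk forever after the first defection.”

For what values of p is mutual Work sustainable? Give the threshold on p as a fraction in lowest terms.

20/21

Expected continuation weight on next period's payoff is β·p = 7/8·p, which plays the role of the discount factor.
Cooperation requires 7/8·p ≥ (12−7)/(12−6) = 5/6, hence p ≥ 20/21.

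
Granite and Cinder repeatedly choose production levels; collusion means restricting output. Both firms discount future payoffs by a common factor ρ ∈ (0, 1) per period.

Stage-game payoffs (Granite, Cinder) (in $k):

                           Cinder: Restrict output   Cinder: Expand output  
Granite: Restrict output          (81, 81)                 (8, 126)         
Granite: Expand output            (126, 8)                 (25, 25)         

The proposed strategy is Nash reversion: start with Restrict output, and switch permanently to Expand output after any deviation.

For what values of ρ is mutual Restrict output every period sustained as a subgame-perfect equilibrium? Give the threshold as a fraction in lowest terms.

45/101

One-period gain from deviating is 126 − 81 = 45. The loss is 81 − 25 = 56 in every subsequent period, with present value 56·ρ/(1−ρ).
Deviation is unprofitable when 56·ρ/(1−ρ) ≥ 45, i.e. ρ/(1−ρ) ≥ 45/56.
Equivalently ρ ≥ 45/(45+56) = 45/101.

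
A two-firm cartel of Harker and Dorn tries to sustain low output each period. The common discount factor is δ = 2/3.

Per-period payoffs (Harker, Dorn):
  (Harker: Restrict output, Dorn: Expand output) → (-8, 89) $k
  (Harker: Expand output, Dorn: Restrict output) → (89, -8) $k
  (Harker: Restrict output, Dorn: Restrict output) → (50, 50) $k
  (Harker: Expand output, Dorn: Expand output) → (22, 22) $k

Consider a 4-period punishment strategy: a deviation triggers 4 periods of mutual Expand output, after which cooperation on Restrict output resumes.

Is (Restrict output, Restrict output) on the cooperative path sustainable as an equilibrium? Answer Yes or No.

A one-shot deviation gives 89 now, then 22 for 4 periods, then back to 50.
Gain from deviating: (89−50) today; loss: (50−22) in each of the next 4 periods.
No-deviation condition: (50−22)(δ+…+δ^4) ≥ 89−50, i.e. δ+…+δ^4 ≥ 39/28.
At δ = 2/3: δ+…+δ^4 = 1.6049 ≥ 1.3929.
So cooperation is sustainable.

Yes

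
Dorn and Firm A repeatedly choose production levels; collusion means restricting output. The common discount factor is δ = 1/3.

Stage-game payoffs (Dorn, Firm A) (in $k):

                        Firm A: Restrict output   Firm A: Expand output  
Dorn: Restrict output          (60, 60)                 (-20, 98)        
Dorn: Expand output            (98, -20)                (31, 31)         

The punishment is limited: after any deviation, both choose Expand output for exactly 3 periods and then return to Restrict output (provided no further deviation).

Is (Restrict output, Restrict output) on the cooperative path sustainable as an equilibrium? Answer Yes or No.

No

A one-shot deviation gives 98 now, then 31 for 3 periods, then back to 60.
Gain from deviating: (98−60) today; loss: (60−31) in each of the next 3 periods.
No-deviation condition: (60−31)(δ+…+δ^3) ≥ 98−60, i.e. δ+…+δ^3 ≥ 38/29.
At δ = 1/3: δ+…+δ^3 = 0.4815 < 1.3103.
So cooperation is not sustainable.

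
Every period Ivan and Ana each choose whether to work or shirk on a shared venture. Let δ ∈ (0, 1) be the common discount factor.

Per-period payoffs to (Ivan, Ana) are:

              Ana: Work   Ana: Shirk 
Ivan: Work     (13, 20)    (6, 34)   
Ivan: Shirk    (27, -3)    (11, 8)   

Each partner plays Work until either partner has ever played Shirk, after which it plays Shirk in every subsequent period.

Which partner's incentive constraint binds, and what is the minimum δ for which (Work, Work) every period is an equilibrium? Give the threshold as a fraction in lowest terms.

For Ivan: deviation gain 27−13 = 14, per-period punishment loss 13−11 = 2. IC gives δ ≥ 14/16 = 7/8.
For Ana: gain 14, loss 12 per period, so δ ≥ 14/26 = 7/13.
The tighter constraint is Ivan's, so cooperation needs δ ≥ 7/8.

Ivan; δ ≥ 7/8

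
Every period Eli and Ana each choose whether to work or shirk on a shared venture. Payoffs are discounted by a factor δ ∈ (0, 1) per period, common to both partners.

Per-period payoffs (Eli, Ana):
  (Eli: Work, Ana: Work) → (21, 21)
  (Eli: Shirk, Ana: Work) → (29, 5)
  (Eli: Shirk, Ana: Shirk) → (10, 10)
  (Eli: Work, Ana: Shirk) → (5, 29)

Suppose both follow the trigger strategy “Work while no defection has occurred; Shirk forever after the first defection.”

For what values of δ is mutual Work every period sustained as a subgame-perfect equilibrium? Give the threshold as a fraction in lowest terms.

8/19

21/(1−δ) ≥ 29 + 10δ/(1−δ)
21 ≥ 29 − 19δ
δ ≥ 8/19.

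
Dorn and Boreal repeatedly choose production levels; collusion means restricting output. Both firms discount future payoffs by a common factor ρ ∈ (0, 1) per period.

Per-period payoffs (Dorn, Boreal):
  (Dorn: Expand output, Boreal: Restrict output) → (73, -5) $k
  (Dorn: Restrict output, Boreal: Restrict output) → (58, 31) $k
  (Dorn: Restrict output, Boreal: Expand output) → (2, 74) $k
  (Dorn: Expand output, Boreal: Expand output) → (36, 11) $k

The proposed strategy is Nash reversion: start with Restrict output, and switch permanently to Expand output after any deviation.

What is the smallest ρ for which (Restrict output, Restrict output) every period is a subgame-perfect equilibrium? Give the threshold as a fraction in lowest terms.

Dorn: cooperation gives 58 each period; deviation gives 73 once then 36 forever.
  58/(1−ρ) ≥ 73 + 36ρ/(1−ρ) ⇒ ρ ≥ 15/37.
Boreal: cooperation gives 31 each period; deviation gives 74 once then 11 forever.
  ρ ≥ 43/63.
Both must hold, so the binding constraint is Boreal's: ρ ≥ 43/63.

43/63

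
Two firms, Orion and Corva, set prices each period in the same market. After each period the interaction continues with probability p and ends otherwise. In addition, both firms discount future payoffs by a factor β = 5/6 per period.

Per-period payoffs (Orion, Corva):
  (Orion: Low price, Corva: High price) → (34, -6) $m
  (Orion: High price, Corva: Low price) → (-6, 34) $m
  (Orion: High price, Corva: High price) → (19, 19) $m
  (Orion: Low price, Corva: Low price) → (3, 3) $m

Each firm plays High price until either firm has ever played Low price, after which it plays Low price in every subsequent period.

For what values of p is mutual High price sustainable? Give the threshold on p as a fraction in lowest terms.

Expected continuation weight on next period's payoff is β·p = 5/6·p, which plays the role of the discount factor.
Cooperation requires 5/6·p ≥ (34−19)/(34−3) = 15/31, hence p ≥ 18/31.

18/31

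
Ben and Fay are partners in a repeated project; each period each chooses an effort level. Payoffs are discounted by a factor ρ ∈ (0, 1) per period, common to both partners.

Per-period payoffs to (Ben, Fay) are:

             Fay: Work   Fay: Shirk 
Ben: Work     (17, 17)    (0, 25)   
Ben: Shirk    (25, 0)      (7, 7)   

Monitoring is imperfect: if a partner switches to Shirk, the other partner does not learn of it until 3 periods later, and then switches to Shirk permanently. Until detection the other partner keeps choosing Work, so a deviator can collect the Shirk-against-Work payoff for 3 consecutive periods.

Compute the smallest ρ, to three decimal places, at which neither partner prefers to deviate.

The best deviation is to choose Shirk for all 3 undetected periods, earning 25 each, then 7 forever once detected.
Deviation value: 25(1−ρ^3)/(1−ρ) + 7ρ^3/(1−ρ); cooperation value: 17/(1−ρ).
IC: 17 ≥ 25(1−ρ^3) + 7ρ^3 = 25 − 18ρ^3.
So ρ^3 ≥ 8/18 = 4/9, giving ρ ≥ (4/9)^(1/3) ≈ 0.763.

0.763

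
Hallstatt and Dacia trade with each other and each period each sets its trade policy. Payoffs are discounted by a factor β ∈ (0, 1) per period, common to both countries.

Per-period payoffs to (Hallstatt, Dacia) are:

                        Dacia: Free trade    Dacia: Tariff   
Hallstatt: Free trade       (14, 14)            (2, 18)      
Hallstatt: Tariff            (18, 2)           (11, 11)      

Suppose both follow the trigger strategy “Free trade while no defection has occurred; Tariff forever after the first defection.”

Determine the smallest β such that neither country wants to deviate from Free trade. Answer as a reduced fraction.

4/7

Under grim trigger the critical discount factor is (T−C)/(T−P) with T = 18, C = 14, P = 11.
β* = (18−14)/(18−11) = 4/7.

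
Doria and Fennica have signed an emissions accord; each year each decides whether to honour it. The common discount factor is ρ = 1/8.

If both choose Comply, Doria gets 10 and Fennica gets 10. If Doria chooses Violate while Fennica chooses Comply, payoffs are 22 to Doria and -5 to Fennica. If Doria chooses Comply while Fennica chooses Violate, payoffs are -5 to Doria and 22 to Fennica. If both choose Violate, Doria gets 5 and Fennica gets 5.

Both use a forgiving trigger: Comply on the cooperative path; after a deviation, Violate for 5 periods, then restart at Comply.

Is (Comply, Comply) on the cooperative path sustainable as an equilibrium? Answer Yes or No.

Comparing payoff streams over the 6 periods until play realigns: cooperate → 10(1+ρ+…+ρ^5); deviate → 22 + 5(ρ+…+ρ^5).
Cooperation is sustained iff (10−5)(ρ+…+ρ^5) ≥ 22−10.
ρ+…+ρ^5 = 1/8·(1−(1/8)^5)/(1−1/8) = 0.1429, and (22−10)/(10−5) = 2.4000.
0.1429 < 2.4000, so cooperation is not sustainable.

No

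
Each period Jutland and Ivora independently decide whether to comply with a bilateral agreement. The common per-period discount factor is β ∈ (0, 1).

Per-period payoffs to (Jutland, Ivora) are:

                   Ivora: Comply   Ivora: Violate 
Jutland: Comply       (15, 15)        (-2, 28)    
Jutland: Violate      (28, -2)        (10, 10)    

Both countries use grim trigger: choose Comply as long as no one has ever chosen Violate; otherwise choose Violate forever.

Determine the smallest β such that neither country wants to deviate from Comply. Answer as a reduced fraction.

Cooperation forever yields 15 each period: 15/(1−β).
Deviating yields 28 once, then 10 forever: 28 + 10β/(1−β).
No profitable deviation requires 15/(1−β) ≥ 28 + 10β/(1−β).
Multiplying by (1−β): 15 ≥ 28(1−β) + 10β = 28 − 18β.
So 18β ≥ 13, i.e. β ≥ 13/18.

13/18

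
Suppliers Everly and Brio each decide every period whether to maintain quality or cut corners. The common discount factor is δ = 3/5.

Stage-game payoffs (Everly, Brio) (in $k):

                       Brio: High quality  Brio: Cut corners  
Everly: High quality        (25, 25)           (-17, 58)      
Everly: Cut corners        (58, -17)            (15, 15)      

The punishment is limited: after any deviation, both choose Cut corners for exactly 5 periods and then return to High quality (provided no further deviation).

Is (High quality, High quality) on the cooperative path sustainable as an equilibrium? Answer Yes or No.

No

IC: δ+…+δ^5 ≥ (58−25)/(25−15) = 33/10.
At δ = 3/5: partial sum = 1.3834 < 3.3000. Cooperation not sustainable.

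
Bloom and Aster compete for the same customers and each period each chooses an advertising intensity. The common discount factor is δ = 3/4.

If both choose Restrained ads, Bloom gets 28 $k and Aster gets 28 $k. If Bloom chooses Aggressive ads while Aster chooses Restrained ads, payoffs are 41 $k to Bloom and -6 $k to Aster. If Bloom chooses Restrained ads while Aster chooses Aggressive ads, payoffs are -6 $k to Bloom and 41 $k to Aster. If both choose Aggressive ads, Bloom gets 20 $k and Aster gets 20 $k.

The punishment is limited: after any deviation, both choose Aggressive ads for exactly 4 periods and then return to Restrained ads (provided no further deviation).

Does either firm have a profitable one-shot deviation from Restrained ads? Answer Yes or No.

No

Comparing payoff streams over the 5 periods until play realigns: cooperate → 28(1+δ+…+δ^4); deviate → 41 + 20(δ+…+δ^4).
Cooperation is sustained iff (28−20)(δ+…+δ^4) ≥ 41−28.
δ+…+δ^4 = 3/4·(1−(3/4)^4)/(1−3/4) = 2.0508, and (41−28)/(28−20) = 1.6250.
2.0508 ≥ 1.6250, so cooperation is sustainable.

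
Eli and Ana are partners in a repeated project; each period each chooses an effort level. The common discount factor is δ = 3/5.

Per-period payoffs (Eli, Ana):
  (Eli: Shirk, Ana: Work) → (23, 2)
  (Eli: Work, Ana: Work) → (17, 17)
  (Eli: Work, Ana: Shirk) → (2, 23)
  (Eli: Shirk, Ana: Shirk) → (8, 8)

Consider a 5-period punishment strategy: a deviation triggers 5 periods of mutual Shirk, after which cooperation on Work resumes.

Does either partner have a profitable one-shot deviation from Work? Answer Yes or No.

No

A one-shot deviation gives 23 now, then 8 for 5 periods, then back to 17.
Gain from deviating: (23−17) today; loss: (17−8) in each of the next 5 periods.
No-deviation condition: (17−8)(δ+…+δ^5) ≥ 23−17, i.e. δ+…+δ^5 ≥ 2/3.
At δ = 3/5: δ+…+δ^5 = 1.3834 ≥ 0.6667.
So cooperation is sustainable.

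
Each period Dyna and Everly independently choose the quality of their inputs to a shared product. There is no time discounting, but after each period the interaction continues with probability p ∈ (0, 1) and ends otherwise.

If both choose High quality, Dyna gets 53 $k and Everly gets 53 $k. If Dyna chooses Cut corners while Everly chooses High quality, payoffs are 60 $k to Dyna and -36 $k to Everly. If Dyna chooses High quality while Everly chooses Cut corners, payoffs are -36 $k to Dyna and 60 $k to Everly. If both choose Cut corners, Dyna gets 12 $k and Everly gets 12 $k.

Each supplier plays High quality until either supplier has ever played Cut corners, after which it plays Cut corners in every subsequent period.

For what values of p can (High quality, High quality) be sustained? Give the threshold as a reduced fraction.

7/48

Expected cooperation value is 53 + p·53 + p²·53 + … = 53/(1−p); deviation gives 60 + p·12/(1−p).
53 ≥ 60(1−p) + 12p ⇒ 48p ≥ 7 ⇒ p ≥ 7/48.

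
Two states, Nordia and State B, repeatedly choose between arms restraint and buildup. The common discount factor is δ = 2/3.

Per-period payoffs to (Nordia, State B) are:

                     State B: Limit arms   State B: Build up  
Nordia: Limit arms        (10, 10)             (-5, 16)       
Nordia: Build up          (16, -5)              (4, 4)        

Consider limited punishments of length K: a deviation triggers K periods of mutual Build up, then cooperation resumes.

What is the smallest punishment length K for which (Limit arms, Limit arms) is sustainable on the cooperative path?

No profitable deviation requires (10−4)(δ+…+δ^K) ≥ 16−10, i.e. δ+…+δ^K ≥ 1 ≈ 1.0000.
With δ = 2/3, the partial sums are K=1: 0.6667, K=2: 1.1111.
K = 2 is the first length at which the sum reaches 1.0000.

2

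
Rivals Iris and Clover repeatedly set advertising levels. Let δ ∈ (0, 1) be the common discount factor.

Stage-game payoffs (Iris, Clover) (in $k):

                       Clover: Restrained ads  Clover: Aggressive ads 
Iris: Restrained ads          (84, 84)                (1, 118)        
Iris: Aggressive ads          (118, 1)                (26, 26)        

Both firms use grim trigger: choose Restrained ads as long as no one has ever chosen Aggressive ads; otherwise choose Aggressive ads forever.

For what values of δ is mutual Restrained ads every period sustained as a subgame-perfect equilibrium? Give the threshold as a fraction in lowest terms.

One-period gain from deviating is 118 − 84 = 34. The loss is 84 − 26 = 58 in every subsequent period, with present value 58·δ/(1−δ).
Deviation is unprofitable when 58·δ/(1−δ) ≥ 34, i.e. δ/(1−δ) ≥ 17/29.
Equivalently δ ≥ 34/(34+58) = 17/46.

17/46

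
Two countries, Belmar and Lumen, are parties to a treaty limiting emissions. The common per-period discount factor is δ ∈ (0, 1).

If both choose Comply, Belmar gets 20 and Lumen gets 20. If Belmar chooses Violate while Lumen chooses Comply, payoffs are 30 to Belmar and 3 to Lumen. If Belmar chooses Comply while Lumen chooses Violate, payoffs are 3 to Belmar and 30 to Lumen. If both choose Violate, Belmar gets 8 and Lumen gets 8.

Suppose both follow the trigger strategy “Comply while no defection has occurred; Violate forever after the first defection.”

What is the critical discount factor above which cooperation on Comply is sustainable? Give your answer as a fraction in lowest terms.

Under grim trigger the critical discount factor is (T−C)/(T−P) with T = 30, C = 20, P = 8.
δ* = (30−20)/(30−8) = 10/22 = 5/11.

5/11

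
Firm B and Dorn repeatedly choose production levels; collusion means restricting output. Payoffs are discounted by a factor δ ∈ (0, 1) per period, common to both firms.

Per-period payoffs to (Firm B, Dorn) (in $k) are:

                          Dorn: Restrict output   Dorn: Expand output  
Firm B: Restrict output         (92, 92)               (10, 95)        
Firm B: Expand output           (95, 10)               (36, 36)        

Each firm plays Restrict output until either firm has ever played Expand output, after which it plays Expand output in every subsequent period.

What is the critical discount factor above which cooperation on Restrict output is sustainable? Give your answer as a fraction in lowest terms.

Under grim trigger the critical discount factor is (T−C)/(T−P) with T = 95, C = 92, P = 36.
δ* = (95−92)/(95−36) = 3/59.

3/59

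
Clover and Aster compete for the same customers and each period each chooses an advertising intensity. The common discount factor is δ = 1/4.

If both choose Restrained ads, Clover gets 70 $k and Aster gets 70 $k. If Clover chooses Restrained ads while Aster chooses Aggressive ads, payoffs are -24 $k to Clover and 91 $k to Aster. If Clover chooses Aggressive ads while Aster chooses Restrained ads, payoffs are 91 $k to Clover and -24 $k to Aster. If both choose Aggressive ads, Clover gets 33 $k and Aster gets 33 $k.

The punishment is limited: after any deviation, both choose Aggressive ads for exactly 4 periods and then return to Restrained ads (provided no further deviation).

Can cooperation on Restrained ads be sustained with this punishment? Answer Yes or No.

IC: δ+…+δ^4 ≥ (91−70)/(70−33) = 21/37.
At δ = 1/4: partial sum = 0.3320 < 0.5676. Cooperation not sustainable.

No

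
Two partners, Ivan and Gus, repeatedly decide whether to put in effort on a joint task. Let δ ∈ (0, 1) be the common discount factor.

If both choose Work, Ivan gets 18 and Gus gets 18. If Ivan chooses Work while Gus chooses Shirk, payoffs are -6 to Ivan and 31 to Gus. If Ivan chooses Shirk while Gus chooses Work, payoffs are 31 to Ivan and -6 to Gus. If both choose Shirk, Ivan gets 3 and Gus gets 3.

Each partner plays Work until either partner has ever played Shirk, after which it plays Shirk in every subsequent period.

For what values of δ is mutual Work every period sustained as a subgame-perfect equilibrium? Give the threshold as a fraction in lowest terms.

13/28

18/(1−δ) ≥ 31 + 3δ/(1−δ)
18 ≥ 31 − 28δ
δ ≥ 13/28.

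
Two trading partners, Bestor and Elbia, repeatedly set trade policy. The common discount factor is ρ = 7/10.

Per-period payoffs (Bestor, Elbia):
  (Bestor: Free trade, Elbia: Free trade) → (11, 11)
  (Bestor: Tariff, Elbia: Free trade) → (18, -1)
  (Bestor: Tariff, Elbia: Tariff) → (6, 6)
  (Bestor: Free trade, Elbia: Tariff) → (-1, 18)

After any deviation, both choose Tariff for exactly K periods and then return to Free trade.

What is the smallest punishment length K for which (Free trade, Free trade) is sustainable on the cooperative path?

3

No profitable deviation requires (11−6)(ρ+…+ρ^K) ≥ 18−11, i.e. ρ+…+ρ^K ≥ 7/5 ≈ 1.4000.
With ρ = 7/10, the partial sums are K=1: 0.7000, K=2: 1.1900, K=3: 1.5330.
K = 3 is the first length at which the sum reaches 1.4000.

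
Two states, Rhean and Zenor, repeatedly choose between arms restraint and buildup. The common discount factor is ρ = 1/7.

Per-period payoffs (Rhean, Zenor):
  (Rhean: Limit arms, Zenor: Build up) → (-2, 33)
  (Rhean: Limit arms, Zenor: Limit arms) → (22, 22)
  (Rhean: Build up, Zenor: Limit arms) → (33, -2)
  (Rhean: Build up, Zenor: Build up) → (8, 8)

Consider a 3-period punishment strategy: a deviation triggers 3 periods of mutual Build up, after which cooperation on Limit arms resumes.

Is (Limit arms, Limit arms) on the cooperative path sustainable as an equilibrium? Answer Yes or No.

A one-shot deviation gives 33 now, then 8 for 3 periods, then back to 22.
Gain from deviating: (33−22) today; loss: (22−8) in each of the next 3 periods.
No-deviation condition: (22−8)(ρ+…+ρ^3) ≥ 33−22, i.e. ρ+…+ρ^3 ≥ 11/14.
At ρ = 1/7: ρ+…+ρ^3 = 0.1662 < 0.7857.
So cooperation is not sustainable.

No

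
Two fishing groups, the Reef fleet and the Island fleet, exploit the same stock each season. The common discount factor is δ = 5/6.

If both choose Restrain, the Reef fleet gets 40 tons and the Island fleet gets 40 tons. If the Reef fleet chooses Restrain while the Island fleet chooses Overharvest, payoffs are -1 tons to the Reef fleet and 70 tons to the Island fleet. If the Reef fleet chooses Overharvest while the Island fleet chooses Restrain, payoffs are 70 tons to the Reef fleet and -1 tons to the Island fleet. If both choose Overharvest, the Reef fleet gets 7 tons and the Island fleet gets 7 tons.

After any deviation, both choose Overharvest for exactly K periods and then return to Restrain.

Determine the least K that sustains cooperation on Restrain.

No profitable deviation requires (40−7)(δ+…+δ^K) ≥ 70−40, i.e. δ+…+δ^K ≥ 10/11 ≈ 0.9091.
With δ = 5/6, the partial sums are K=1: 0.8333, K=2: 1.5278.
K = 2 is the first length at which the sum reaches 0.9091.

2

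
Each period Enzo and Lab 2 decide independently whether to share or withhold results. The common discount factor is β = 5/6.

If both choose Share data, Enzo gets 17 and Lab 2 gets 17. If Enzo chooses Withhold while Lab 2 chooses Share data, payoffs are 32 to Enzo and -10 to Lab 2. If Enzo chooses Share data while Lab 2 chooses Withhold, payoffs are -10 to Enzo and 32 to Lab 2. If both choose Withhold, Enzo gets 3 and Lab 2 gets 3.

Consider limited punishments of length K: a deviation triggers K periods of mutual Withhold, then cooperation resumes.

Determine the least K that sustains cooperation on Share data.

2

Need Σ_{k=1}^{K} β^k ≥ (32−17)/(17−3) = 1.0714 at β = 5/6.
At K = 1 the sum is 0.8333 < 1.0714; at K = 2 it is 1.5278 ≥ 1.0714.
So the minimum punishment length is K = 2.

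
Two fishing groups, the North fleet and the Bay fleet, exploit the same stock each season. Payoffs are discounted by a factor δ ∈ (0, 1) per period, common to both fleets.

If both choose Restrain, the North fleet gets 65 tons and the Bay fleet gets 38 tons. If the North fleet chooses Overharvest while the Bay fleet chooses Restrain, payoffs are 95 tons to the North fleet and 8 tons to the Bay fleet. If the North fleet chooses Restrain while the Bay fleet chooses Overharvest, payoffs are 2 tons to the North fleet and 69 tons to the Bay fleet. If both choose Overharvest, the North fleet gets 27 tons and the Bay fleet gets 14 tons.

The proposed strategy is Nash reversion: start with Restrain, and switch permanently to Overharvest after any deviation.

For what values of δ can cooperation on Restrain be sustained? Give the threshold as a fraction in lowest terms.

the North fleet's threshold: (95−65)/(95−27) = 15/34.
the Bay fleet's threshold: (69−38)/(69−14) = 31/55.
15/34 < 31/55, so the Bay fleet binds and δ* = 31/55.

31/55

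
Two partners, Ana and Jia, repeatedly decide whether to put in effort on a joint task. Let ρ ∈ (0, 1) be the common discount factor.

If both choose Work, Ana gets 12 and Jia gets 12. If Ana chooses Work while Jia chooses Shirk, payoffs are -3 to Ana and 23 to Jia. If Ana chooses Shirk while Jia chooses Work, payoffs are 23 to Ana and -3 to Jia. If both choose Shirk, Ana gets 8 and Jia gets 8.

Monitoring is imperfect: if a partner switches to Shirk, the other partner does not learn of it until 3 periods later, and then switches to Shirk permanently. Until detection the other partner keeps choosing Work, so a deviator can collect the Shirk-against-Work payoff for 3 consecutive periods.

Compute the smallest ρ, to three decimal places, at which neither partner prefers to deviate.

Deviating for the 3 undetected periods gains 23−12 = 11 per period over cooperation, then loses 12−8 = 4 per period forever once punishment starts.
Gain: 11(1 + ρ + … + ρ^2); loss: 4·ρ^3/(1−ρ).
No profitable deviation ⇔ 11(1−ρ^3) ≤ 4·ρ^3, i.e. ρ^3 ≥ 11/(11+4) = 11/15.
Hence ρ ≥ (11/15)^(1/3) ≈ 0.902.

0.902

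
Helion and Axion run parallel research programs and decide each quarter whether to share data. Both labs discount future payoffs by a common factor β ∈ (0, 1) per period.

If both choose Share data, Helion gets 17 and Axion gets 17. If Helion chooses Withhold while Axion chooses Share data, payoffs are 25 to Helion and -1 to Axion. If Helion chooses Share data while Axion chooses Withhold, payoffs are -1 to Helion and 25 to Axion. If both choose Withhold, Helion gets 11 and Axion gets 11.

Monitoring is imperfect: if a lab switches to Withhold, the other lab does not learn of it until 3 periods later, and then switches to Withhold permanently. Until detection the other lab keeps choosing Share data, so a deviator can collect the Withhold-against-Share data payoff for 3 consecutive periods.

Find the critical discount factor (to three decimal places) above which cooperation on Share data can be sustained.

A deviator earns 25 for 3 periods, then 11 forever; cooperating earns 17 forever. Multiplying the IC by (1−β):
17 ≥ 25(1−β^3) + 11β^3, so 14·β^3 ≥ 8 and β^3 ≥ 4/7.
β ≥ (4/7)^(1/3) ≈ 0.830.

0.830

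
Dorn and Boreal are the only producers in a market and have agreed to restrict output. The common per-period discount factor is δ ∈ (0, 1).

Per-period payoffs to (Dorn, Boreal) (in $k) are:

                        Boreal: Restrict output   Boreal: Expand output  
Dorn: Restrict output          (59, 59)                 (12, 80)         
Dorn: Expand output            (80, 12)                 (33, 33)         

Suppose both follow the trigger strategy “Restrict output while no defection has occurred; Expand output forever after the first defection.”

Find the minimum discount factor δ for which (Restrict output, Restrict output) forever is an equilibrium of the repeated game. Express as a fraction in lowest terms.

One-period gain from deviating is 80 − 59 = 21. The loss is 59 − 33 = 26 in every subsequent period, with present value 26·δ/(1−δ).
Deviation is unprofitable when 26·δ/(1−δ) ≥ 21, i.e. δ/(1−δ) ≥ 21/26.
Equivalently δ ≥ 21/(21+26) = 21/47.

21/47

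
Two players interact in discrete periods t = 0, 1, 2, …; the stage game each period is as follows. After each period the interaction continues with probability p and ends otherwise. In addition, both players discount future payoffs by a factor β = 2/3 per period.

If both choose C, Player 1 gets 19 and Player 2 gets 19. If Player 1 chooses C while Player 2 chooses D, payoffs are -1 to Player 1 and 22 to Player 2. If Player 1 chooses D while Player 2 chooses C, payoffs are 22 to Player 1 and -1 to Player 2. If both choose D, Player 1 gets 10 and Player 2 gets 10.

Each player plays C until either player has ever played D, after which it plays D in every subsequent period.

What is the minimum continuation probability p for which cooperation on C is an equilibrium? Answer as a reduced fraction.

With continuation probability p and discount β, the effective per-period discount factor is βp.
Grim-trigger IC: βp ≥ (22−19)/(22−10) = 1/4.
So p ≥ (1/4)/(2/3) = 3/8.

3/8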